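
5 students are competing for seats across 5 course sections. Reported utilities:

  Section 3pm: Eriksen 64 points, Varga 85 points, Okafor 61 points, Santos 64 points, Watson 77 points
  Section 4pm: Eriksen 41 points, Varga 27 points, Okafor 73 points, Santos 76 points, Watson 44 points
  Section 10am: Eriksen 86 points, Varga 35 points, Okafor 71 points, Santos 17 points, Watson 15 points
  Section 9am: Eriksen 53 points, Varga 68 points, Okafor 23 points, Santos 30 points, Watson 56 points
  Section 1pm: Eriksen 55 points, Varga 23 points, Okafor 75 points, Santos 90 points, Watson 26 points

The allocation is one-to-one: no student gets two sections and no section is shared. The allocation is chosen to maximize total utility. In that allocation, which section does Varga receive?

Varga receives Section 9am.

This is the linear assignment problem.
Optimal: Eriksen→Section 10am (86 points), Varga→Section 9am (68 points), Okafor→Section 4pm (73 points), Santos→Section 1pm (90 points), Watson→Section 3pm (77 points) — total 86+68+73+90+77 = 394 points.
Max-entry greedy (repeatedly take the single best remaining cell) gives 390 points, worse by 4.
Next-best assignment: Eriksen→Section 10am, Varga→Section 3pm, Okafor→Section 4pm, Santos→Section 1pm, Watson→Section 9am = 390 points.
Swapping Varga↔Watson (Varga→Section 3pm 85 points, Watson→Section 9am 56 points) loses 4.
Varga's own top section is Section 3pm (85 points), but forcing Varga→Section 3pm and reassigning the rest optimally gives only 390 points — worse by 4.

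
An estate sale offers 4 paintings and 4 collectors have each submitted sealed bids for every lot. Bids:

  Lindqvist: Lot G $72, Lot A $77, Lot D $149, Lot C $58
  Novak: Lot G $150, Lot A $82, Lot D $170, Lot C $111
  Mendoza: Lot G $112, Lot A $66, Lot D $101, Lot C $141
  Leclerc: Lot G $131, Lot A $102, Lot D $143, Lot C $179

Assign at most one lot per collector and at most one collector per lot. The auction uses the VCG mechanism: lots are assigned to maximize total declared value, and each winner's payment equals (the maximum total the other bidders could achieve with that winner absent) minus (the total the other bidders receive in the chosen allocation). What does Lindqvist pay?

Lindqvist pays $66.

Efficient allocation: Lindqvist→Lot D ($149), Novak→Lot G ($150), Mendoza→Lot A ($66), Leclerc→Lot C ($179); total welfare W = $544.
Lindqvist receives Lot D at value $149, so the others get W − 149 = $395.
Without Lindqvist: best allocation of the remaining 3 bidders over all 4 lots is Novak→Lot D ($170), Mendoza→Lot G ($112), Leclerc→Lot C ($179), total $461.
VCG payment = (others' best without Lindqvist) − (others' welfare with Lindqvist) = 461 − 395 = $66.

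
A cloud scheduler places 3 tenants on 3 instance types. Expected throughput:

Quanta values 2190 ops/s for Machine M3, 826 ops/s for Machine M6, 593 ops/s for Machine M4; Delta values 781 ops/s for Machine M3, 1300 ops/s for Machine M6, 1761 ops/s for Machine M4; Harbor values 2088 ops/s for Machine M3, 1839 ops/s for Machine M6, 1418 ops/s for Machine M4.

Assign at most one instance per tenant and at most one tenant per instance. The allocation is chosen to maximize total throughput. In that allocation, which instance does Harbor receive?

Harbor receives Machine M6.

This is the linear assignment problem.
Optimal: Quanta→Machine M3 (2190 ops/s), Delta→Machine M4 (1761 ops/s), Harbor→Machine M6 (1839 ops/s) — total 2190+1761+1839 = 5790 ops/s.
Harbor's own top instance is Machine M3 (2088 ops/s), but forcing Harbor→Machine M3 and reassigning the rest optimally gives only 4675 ops/s — worse by 1115.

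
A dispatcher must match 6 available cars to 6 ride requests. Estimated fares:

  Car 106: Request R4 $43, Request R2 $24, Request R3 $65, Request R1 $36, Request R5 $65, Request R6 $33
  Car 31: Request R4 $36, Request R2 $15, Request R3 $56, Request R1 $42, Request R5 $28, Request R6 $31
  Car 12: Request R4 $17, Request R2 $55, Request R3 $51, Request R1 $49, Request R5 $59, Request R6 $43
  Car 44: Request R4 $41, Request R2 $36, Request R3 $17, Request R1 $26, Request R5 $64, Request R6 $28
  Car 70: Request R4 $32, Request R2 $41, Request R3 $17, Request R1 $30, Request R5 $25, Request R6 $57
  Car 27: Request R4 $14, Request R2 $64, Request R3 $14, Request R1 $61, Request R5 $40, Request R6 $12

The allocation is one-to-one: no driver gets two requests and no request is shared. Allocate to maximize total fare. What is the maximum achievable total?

Optimal: Car 106→Request R3 ($65), Car 31→Request R4 ($36), Car 12→Request R2 ($55), Car 44→Request R5 ($64), Car 70→Request R6 ($57), Car 27→Request R1 ($61) — total 65+36+55+64+57+61 = $338.
Max-entry greedy (repeatedly take the single best remaining cell) gives $335, worse by 3.

Max total: $338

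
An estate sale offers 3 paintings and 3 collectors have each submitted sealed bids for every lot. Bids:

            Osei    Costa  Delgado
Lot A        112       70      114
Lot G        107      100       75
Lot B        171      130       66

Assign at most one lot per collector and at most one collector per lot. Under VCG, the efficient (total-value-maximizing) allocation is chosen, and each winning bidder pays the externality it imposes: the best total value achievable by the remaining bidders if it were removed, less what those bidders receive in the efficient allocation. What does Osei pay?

Efficient allocation: Osei→Lot B ($171), Costa→Lot G ($100), Delgado→Lot A ($114); total welfare W = $385.
Osei receives Lot B at value $171, so the others get W − 171 = $214.
Without Osei: best allocation of the remaining 2 bidders over all 3 lots is Costa→Lot B ($130), Delgado→Lot A ($114), total $244.
VCG payment = (others' best without Osei) − (others' welfare with Osei) = 244 − 214 = $30.

Osei pays $30.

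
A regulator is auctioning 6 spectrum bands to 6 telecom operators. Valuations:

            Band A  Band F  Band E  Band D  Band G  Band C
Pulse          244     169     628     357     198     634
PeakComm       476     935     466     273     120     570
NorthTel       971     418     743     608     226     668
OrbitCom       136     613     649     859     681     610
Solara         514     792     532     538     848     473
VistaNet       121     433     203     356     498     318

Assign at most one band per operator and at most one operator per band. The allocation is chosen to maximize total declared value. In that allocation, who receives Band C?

Optimal: Pulse→Band E ($628M), PeakComm→Band F ($935M), NorthTel→Band A ($971M), OrbitCom→Band D ($859M), Solara→Band G ($848M), VistaNet→Band C ($318M) — total 628+935+971+859+848+318 = $4559M.
Next-best assignment: Pulse→Band C, PeakComm→Band F, NorthTel→Band A, OrbitCom→Band D, Solara→Band G, VistaNet→Band E = $4450M.
Every other assignment is strictly worse.
VistaNet's own top band is Band G ($498M), but forcing VistaNet→Band G and reassigning the rest optimally gives only $4429M — worse by 130.

VistaNet receives Band C.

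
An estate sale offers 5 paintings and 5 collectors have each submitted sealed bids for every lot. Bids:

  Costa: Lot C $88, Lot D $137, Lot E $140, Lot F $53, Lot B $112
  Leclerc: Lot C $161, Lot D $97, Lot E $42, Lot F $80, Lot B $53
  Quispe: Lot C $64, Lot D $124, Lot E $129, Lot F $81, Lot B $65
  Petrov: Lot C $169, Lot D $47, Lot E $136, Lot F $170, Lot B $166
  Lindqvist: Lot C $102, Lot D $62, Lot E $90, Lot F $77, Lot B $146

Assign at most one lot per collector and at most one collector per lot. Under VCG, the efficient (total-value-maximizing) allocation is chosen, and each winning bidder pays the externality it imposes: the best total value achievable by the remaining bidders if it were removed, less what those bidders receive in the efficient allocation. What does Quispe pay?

Quispe pays $3.

Efficient allocation: Costa→Lot D ($137), Leclerc→Lot C ($161), Quispe→Lot E ($129), Petrov→Lot F ($170), Lindqvist→Lot B ($146); total welfare W = $743.
Quispe receives Lot E at value $129, so the others get W − 129 = $614.
Without Quispe: best allocation of the remaining 4 bidders over all 5 lots is Costa→Lot E ($140), Leclerc→Lot C ($161), Petrov→Lot F ($170), Lindqvist→Lot B ($146), total $617.
VCG payment = (others' best without Quispe) − (others' welfare with Quispe) = 617 − 614 = $3.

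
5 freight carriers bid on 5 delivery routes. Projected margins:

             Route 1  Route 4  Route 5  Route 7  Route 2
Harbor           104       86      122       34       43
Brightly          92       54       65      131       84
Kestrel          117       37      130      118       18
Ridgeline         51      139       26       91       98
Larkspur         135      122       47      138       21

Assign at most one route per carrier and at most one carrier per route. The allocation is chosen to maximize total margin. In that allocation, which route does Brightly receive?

Optimal: Harbor→Route 5 ($122k), Brightly→Route 2 ($84k), Kestrel→Route 1 ($117k), Ridgeline→Route 4 ($139k), Larkspur→Route 7 ($138k) — total 122+84+117+139+138 = $600k.
Column-greedy (each route in turn goes to its best remaining carrier) gives $578k, worse by 22.
Next-best assignment: Harbor→Route 5, Brightly→Route 2, Kestrel→Route 7, Ridgeline→Route 4, Larkspur→Route 1 = $598k.
Brightly's own top route is Route 7 ($131k), but forcing Brightly→Route 7 and reassigning the rest optimally gives only $590k — worse by 10.

Brightly receives Route 2.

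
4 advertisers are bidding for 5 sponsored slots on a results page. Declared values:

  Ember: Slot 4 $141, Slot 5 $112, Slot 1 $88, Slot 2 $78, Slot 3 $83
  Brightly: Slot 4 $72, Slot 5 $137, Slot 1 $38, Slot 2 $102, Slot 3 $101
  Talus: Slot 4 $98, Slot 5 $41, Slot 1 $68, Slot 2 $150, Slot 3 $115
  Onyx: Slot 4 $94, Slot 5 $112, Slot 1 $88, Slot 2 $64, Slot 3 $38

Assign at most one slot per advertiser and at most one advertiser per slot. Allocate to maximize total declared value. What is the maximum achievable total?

Maximum total: $516

Treat this as an assignment problem: match each advertiser to one slot.
Optimal: Ember→Slot 4 ($141), Brightly→Slot 5 ($137), Talus→Slot 2 ($150), Onyx→Slot 1 ($88) — total 141+137+150+88 = $516.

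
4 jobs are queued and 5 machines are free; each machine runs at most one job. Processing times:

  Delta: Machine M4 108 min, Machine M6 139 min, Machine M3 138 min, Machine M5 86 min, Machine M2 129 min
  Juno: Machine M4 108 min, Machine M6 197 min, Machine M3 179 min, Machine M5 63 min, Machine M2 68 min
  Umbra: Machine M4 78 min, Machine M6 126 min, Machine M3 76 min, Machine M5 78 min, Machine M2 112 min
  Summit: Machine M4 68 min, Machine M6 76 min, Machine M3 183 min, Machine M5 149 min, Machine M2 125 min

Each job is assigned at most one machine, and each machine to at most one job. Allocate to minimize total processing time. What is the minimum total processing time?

Minimum total: 298 min

Optimal: Delta→Machine M5 (86 min), Juno→Machine M2 (68 min), Umbra→Machine M3 (76 min), Summit→Machine M4 (68 min) — total 86+68+76+68 = 298 min.
Min-entry greedy (repeatedly take the single cheapest remaining cell) gives 336 min, worse by 38.
Swapping Juno↔Summit (Juno→Machine M4 108 min, Summit→Machine M2 125 min) adds 97.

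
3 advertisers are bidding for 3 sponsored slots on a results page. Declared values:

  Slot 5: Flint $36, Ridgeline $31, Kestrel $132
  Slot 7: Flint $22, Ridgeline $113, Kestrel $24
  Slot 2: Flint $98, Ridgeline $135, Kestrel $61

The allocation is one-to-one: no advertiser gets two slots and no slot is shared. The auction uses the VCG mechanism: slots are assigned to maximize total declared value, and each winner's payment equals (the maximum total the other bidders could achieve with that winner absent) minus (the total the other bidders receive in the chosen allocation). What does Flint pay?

Efficient allocation: Flint→Slot 2 ($98), Ridgeline→Slot 7 ($113), Kestrel→Slot 5 ($132); total welfare W = $343.
Flint receives Slot 2 at value $98, so the others get W − 98 = $245.
Without Flint: best allocation of the remaining 2 bidders over all 3 slots is Ridgeline→Slot 2 ($135), Kestrel→Slot 5 ($132), total $267.
VCG payment = (others' best without Flint) − (others' welfare with Flint) = 267 − 245 = $22.

Flint pays $22.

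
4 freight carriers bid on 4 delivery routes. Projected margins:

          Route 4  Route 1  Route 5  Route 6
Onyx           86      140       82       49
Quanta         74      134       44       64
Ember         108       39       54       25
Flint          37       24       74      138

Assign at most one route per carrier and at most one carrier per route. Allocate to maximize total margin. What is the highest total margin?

Maximum total: $462k

Optimal: Onyx→Route 5 ($82k), Quanta→Route 1 ($134k), Ember→Route 4 ($108k), Flint→Route 6 ($138k) — total 82+134+108+138 = $462k.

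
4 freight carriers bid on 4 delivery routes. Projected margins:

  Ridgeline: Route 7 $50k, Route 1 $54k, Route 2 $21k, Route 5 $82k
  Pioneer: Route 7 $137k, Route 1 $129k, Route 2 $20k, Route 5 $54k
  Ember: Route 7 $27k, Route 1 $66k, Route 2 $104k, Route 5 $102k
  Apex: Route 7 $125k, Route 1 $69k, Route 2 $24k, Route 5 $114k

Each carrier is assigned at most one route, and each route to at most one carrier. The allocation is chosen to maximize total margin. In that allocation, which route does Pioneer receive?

This is a one-to-one assignment (maximum-weight bipartite matching).
Optimal: Ridgeline→Route 5 ($82k), Pioneer→Route 1 ($129k), Ember→Route 2 ($104k), Apex→Route 7 ($125k) — total 82+129+104+125 = $440k.
Column-greedy (each route in turn goes to its best remaining carrier) gives $392k, worse by 48.
Next-best assignment: Ridgeline→Route 1, Pioneer→Route 7, Ember→Route 2, Apex→Route 5 = $409k.
Swapping Pioneer↔Ember (Pioneer→Route 2 $20k, Ember→Route 1 $66k) loses 147.
No other one-to-one assignment exceeds $440k.
Pioneer's own top route is Route 7 ($137k), but forcing Pioneer→Route 7 and reassigning the rest optimally gives only $409k — worse by 31.

Pioneer receives Route 1.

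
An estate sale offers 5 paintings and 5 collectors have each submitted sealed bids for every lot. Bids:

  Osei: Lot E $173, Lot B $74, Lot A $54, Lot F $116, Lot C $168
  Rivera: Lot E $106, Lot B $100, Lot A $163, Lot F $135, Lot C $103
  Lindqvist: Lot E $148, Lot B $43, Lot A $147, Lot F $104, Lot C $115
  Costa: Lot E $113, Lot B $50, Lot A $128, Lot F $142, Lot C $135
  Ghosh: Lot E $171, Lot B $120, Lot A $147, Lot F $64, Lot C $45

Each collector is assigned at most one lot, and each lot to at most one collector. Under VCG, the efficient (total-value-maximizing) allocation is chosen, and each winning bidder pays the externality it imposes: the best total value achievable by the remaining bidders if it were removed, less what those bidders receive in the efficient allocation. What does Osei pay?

Efficient allocation: Osei→Lot C ($168), Rivera→Lot A ($163), Lindqvist→Lot E ($148), Costa→Lot F ($142), Ghosh→Lot B ($120); total welfare W = $741.
Osei receives Lot C at value $168, so the others get W − 168 = $573.
Without Osei: best allocation of the remaining 4 bidders over all 5 lots is Rivera→Lot A ($163), Lindqvist→Lot C ($115), Costa→Lot F ($142), Ghosh→Lot E ($171), total $591.
VCG payment = (others' best without Osei) − (others' welfare with Osei) = 591 − 573 = $18.

Osei pays $18.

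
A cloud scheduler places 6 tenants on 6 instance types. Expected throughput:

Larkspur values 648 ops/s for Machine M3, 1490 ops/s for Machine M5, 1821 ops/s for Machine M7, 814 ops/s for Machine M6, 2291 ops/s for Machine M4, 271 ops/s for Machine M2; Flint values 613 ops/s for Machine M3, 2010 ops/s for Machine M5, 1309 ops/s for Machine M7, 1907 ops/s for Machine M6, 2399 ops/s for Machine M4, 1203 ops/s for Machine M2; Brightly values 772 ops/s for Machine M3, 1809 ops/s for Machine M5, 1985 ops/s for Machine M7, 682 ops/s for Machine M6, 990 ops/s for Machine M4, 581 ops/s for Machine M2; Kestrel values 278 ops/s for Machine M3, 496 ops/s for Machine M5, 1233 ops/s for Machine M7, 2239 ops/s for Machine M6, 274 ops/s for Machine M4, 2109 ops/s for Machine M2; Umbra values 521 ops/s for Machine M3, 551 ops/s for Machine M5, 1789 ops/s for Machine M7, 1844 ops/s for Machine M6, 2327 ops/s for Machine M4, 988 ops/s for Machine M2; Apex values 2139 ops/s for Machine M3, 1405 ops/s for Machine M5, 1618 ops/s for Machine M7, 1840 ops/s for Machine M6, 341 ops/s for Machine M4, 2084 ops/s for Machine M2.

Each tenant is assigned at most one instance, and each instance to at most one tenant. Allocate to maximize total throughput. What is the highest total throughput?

Optimal: Larkspur→Machine M4 (2291 ops/s), Flint→Machine M5 (2010 ops/s), Brightly→Machine M7 (1985 ops/s), Kestrel→Machine M2 (2109 ops/s), Umbra→Machine M6 (1844 ops/s), Apex→Machine M3 (2139 ops/s) — total 2291+2010+1985+2109+1844+2139 = 12378 ops/s.
Column-greedy (each instance in turn goes to its best remaining tenant) gives 10971 ops/s, worse by 1407.
No other one-to-one assignment exceeds 12378 ops/s.

Max total: 12378 ops/s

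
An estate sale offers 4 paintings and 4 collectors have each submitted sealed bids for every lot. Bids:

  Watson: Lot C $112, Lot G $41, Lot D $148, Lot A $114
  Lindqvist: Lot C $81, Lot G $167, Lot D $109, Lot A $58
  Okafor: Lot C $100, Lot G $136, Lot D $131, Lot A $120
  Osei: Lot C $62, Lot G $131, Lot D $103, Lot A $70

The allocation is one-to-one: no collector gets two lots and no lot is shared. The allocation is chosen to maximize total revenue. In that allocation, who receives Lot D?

Optimal: Watson→Lot C ($112), Lindqvist→Lot G ($167), Okafor→Lot A ($120), Osei→Lot D ($103) — total 112+167+120+103 = $502.
Row-greedy (each collector in turn takes its best remaining lot) gives $497, worse by 5.
Swapping Lindqvist↔Osei (Lindqvist→Lot D $109, Osei→Lot G $131) loses 30.
No other one-to-one assignment exceeds $502.
Osei's own top lot is Lot G ($131), but forcing Osei→Lot G and reassigning the rest optimally gives only $480 — worse by 22.

Osei receives Lot D.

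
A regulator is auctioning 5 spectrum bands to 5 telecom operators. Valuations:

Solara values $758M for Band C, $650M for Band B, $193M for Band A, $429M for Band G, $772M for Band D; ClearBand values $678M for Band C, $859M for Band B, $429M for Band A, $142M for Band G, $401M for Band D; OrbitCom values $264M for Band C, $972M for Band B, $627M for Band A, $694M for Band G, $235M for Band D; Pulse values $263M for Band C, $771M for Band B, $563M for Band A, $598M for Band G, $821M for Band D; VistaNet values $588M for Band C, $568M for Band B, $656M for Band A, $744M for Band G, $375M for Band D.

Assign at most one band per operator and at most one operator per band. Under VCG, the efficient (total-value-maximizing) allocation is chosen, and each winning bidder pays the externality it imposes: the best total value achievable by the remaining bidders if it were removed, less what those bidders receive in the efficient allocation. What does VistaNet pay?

Efficient allocation: Solara→Band C ($758M), ClearBand→Band B ($859M), OrbitCom→Band A ($627M), Pulse→Band D ($821M), VistaNet→Band G ($744M); total welfare W = $3809M.
VistaNet receives Band G at value $744M, so the others get W − 744 = $3065M.
Without VistaNet: best allocation of the remaining 4 bidders over all 5 bands is Solara→Band C ($758M), ClearBand→Band B ($859M), OrbitCom→Band G ($694M), Pulse→Band D ($821M), total $3132M.
VCG payment = (others' best without VistaNet) − (others' welfare with VistaNet) = 3132 − 3065 = $67M.

VistaNet pays $67M.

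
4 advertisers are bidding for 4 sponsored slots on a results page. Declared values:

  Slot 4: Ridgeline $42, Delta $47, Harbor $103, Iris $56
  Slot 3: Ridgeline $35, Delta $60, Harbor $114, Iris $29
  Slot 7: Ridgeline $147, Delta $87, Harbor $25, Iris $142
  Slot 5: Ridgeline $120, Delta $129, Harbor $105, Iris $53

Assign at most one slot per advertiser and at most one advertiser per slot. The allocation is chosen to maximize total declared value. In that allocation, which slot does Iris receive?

Optimal: Ridgeline→Slot 7 ($147), Delta→Slot 5 ($129), Harbor→Slot 3 ($114), Iris→Slot 4 ($56) — total 147+129+114+56 = $446.
Column-greedy (each slot in turn goes to its best remaining advertiser) gives $363, worse by 83.
Next-best assignment: Ridgeline→Slot 4, Delta→Slot 5, Harbor→Slot 3, Iris→Slot 7 = $427.
Every other assignment is strictly worse.
Iris's own top slot is Slot 7 ($142), but forcing Iris→Slot 7 and reassigning the rest optimally gives only $427 — worse by 19.

Iris receives Slot 4.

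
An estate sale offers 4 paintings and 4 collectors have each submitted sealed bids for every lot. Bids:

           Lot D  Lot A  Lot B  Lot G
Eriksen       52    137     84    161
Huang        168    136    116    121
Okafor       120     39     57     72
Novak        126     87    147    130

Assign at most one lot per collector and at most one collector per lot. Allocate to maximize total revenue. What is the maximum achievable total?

Max total: $564

Optimal: Eriksen→Lot G ($161), Huang→Lot A ($136), Okafor→Lot D ($120), Novak→Lot B ($147) — total 161+136+120+147 = $564.
Next-best assignment: Eriksen→Lot A, Huang→Lot G, Okafor→Lot D, Novak→Lot B = $525.
Checked against all permutations: $564 is optimal.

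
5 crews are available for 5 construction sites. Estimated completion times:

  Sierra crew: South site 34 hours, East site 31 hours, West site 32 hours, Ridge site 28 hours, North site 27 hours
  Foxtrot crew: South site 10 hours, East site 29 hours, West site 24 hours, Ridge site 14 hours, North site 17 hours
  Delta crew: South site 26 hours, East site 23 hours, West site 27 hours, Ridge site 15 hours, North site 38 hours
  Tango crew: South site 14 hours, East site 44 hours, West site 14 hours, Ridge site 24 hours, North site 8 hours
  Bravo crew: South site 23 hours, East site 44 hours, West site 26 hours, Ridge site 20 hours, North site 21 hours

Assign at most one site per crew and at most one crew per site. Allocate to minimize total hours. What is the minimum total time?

Optimal: Sierra crew→East site (31 hours), Foxtrot crew→South site (10 hours), Delta crew→Ridge site (15 hours), Tango crew→North site (8 hours), Bravo crew→West site (26 hours) — total 31+10+15+8+26 = 90 hours.
Row-greedy (each crew in turn takes its cheapest remaining site) gives 110 hours, worse by 20.
Checked against all permutations: 90 hours is optimal.

Minimum total: 90 hours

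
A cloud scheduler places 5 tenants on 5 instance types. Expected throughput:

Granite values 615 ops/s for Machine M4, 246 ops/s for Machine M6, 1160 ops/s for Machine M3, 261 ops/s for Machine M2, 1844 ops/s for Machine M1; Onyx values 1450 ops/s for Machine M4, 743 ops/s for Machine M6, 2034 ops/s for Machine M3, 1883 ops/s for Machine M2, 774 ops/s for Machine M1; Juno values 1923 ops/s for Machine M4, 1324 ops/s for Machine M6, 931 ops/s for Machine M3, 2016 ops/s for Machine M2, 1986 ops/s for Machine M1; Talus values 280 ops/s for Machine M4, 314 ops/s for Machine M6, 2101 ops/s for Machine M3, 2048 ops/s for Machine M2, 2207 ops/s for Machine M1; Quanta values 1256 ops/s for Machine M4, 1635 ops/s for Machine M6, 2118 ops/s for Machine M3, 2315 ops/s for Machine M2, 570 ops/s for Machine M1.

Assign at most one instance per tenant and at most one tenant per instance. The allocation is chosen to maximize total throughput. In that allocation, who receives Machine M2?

Optimal: Granite→Machine M1 (1844 ops/s), Onyx→Machine M3 (2034 ops/s), Juno→Machine M4 (1923 ops/s), Talus→Machine M2 (2048 ops/s), Quanta→Machine M6 (1635 ops/s) — total 1844+2034+1923+2048+1635 = 9484 ops/s.
Row-greedy (each tenant in turn takes its best remaining instance) gives 7464 ops/s, worse by 2020.
Next-best assignment: Granite→Machine M1, Onyx→Machine M2, Juno→Machine M4, Talus→Machine M3, Quanta→Machine M6 = 9386 ops/s.
Talus's own top instance is Machine M1 (2207 ops/s), but forcing Talus→Machine M1 and reassigning the rest optimally gives only 8808 ops/s — worse by 676.

Talus receives Machine M2.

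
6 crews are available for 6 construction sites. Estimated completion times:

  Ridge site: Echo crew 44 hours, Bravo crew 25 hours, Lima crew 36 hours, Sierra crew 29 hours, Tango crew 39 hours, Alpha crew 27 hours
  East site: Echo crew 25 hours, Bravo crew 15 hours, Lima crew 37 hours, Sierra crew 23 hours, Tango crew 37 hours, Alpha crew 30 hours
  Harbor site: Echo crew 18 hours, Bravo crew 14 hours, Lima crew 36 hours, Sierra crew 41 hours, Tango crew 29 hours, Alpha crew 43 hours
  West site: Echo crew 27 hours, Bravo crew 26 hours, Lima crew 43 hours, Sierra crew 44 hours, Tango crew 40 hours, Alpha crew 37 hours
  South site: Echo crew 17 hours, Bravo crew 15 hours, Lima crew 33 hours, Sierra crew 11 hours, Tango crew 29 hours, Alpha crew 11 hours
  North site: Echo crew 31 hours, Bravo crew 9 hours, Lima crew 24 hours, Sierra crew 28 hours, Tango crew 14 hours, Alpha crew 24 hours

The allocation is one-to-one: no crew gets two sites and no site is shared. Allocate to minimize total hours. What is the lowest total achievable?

Min total: 125 hours

Optimal: Echo crew→West site (27 hours), Bravo crew→Harbor site (14 hours), Lima crew→Ridge site (36 hours), Sierra crew→East site (23 hours), Tango crew→North site (14 hours), Alpha crew→South site (11 hours) — total 27+14+36+23+14+11 = 125 hours.
Next-best assignment: Echo crew→Harbor site, Bravo crew→East site, Lima crew→West site, Sierra crew→South site, Tango crew→North site, Alpha crew→Ridge site = 128 hours.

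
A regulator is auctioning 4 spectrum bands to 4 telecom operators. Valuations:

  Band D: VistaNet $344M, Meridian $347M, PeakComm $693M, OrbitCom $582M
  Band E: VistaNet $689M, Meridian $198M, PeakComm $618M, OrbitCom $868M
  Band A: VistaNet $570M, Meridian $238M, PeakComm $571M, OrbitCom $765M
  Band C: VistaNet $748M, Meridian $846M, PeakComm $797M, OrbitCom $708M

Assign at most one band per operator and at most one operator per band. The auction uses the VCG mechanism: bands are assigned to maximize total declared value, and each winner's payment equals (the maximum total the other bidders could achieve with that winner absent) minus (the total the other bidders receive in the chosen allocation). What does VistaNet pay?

VistaNet pays $103M.

Efficient allocation: VistaNet→Band E ($689M), Meridian→Band C ($846M), PeakComm→Band D ($693M), OrbitCom→Band A ($765M); total welfare W = $2993M.
VistaNet receives Band E at value $689M, so the others get W − 689 = $2304M.
Without VistaNet: best allocation of the remaining 3 bidders over all 4 bands is Meridian→Band C ($846M), PeakComm→Band D ($693M), OrbitCom→Band E ($868M), total $2407M.
VCG payment = (others' best without VistaNet) − (others' welfare with VistaNet) = 2407 − 2304 = $103M.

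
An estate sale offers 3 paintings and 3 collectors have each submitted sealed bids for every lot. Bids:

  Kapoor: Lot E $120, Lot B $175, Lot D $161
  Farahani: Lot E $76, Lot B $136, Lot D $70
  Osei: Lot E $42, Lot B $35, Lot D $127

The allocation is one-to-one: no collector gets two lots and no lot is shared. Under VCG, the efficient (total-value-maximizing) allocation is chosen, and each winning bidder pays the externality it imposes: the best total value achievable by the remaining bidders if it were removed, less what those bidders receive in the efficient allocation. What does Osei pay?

Osei pays $41.

Efficient allocation: Kapoor→Lot E ($120), Farahani→Lot B ($136), Osei→Lot D ($127); total welfare W = $383.
Osei receives Lot D at value $127, so the others get W − 127 = $256.
Without Osei: best allocation of the remaining 2 bidders over all 3 lots is Kapoor→Lot D ($161), Farahani→Lot B ($136), total $297.
VCG payment = (others' best without Osei) − (others' welfare with Osei) = 297 − 256 = $41.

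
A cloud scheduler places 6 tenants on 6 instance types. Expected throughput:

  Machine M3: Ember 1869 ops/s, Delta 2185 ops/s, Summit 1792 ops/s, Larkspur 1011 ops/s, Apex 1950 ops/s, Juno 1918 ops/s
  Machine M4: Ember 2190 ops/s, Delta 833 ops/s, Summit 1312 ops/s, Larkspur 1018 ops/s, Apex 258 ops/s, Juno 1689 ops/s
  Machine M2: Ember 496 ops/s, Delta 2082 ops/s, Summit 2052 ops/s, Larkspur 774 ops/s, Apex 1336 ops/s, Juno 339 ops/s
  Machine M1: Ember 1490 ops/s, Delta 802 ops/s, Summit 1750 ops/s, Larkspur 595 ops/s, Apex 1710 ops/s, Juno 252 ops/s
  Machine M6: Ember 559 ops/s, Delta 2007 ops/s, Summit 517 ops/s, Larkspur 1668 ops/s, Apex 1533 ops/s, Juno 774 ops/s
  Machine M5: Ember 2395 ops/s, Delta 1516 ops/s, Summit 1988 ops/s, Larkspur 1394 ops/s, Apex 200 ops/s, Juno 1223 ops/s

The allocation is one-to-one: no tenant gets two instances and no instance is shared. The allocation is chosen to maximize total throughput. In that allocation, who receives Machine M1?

Apex receives Machine M1.

This is the linear assignment problem.
Optimal: Ember→Machine M5 (2395 ops/s), Delta→Machine M3 (2185 ops/s), Summit→Machine M2 (2052 ops/s), Larkspur→Machine M6 (1668 ops/s), Apex→Machine M1 (1710 ops/s), Juno→Machine M4 (1689 ops/s) — total 2395+2185+2052+1668+1710+1689 = 11699 ops/s.
Column-greedy (each instance in turn goes to its best remaining tenant) gives 11028 ops/s, worse by 671.
Apex's own top instance is Machine M3 (1950 ops/s), but forcing Apex→Machine M3 and reassigning the rest optimally gives only 11534 ops/s — worse by 165.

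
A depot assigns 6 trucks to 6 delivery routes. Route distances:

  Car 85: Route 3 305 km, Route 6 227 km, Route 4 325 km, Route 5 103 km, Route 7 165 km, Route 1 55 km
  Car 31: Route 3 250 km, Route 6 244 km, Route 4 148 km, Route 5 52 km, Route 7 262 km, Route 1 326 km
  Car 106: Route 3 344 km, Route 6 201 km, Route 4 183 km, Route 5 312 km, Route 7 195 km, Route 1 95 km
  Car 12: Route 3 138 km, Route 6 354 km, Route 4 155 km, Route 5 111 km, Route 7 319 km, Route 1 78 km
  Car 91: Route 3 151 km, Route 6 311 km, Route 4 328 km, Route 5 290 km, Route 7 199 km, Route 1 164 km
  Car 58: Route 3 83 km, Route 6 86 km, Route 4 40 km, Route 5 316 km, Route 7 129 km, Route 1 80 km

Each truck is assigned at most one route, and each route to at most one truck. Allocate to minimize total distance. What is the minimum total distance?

Minimum total: 685 km

Optimal: Car 85→Route 1 (55 km), Car 31→Route 5 (52 km), Car 106→Route 6 (201 km), Car 12→Route 3 (138 km), Car 91→Route 7 (199 km), Car 58→Route 4 (40 km) — total 55+52+201+138+199+40 = 685 km.
Row-greedy (each truck in turn takes its cheapest remaining route) gives 713 km, worse by 28.
Next-best assignment: Car 85→Route 7, Car 31→Route 5, Car 106→Route 6, Car 12→Route 1, Car 91→Route 3, Car 58→Route 4 = 687 km.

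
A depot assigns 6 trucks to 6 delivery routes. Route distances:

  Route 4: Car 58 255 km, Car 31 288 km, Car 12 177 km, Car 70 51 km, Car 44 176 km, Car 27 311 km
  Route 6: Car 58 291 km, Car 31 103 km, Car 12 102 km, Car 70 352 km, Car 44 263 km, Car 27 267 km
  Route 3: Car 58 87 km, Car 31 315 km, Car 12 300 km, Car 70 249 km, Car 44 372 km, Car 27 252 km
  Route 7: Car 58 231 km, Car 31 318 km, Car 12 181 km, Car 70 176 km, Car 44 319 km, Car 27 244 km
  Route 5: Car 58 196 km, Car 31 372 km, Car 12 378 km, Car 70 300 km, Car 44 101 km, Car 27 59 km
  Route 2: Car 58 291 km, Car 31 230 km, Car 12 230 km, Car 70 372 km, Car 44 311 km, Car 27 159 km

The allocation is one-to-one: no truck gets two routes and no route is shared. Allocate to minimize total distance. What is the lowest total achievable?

Min total: 682 km

Optimal: Car 58→Route 3 (87 km), Car 31→Route 6 (103 km), Car 12→Route 7 (181 km), Car 70→Route 4 (51 km), Car 44→Route 5 (101 km), Car 27→Route 2 (159 km) — total 87+103+181+51+101+159 = 682 km.
Column-greedy (each route in turn goes to its cheapest remaining truck) gives 815 km, worse by 133.
Every other assignment is strictly worse.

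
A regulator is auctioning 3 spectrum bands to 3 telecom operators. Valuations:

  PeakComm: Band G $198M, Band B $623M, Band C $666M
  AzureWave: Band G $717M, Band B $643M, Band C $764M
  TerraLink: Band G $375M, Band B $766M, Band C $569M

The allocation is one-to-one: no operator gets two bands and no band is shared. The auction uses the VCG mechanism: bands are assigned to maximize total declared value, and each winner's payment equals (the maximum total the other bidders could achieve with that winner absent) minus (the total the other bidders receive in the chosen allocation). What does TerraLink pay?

TerraLink pays $4M.

Efficient allocation: PeakComm→Band C ($666M), AzureWave→Band G ($717M), TerraLink→Band B ($766M); total welfare W = $2149M.
TerraLink receives Band B at value $766M, so the others get W − 766 = $1383M.
Without TerraLink: best allocation of the remaining 2 bidders over all 3 bands is PeakComm→Band B ($623M), AzureWave→Band C ($764M), total $1387M.
VCG payment = (others' best without TerraLink) − (others' welfare with TerraLink) = 1387 − 1383 = $4M.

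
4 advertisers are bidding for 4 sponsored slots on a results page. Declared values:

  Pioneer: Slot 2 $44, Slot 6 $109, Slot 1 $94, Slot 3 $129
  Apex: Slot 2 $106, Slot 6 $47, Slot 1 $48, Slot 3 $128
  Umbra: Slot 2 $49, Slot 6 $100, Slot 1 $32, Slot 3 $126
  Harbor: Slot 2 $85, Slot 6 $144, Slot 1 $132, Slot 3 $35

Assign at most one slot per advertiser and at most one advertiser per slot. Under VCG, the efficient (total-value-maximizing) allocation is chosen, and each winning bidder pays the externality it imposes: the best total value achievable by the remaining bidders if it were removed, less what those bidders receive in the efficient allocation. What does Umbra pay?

Umbra pays $32.

Efficient allocation: Pioneer→Slot 6 ($109), Apex→Slot 2 ($106), Umbra→Slot 3 ($126), Harbor→Slot 1 ($132); total welfare W = $473.
Umbra receives Slot 3 at value $126, so the others get W − 126 = $347.
Without Umbra: best allocation of the remaining 3 bidders over all 4 slots is Pioneer→Slot 3 ($129), Apex→Slot 2 ($106), Harbor→Slot 6 ($144), total $379.
VCG payment = (others' best without Umbra) − (others' welfare with Umbra) = 379 − 347 = $32.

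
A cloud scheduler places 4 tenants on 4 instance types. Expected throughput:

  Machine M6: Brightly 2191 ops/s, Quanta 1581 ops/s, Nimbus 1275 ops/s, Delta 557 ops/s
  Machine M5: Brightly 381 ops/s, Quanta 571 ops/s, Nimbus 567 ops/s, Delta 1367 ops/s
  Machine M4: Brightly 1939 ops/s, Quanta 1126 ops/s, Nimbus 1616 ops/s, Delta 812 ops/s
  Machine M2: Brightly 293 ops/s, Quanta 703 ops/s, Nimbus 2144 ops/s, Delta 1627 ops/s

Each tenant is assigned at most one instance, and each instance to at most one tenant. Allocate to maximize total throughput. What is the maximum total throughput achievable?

Max total: 7031 ops/s

Optimal: Brightly→Machine M4 (1939 ops/s), Quanta→Machine M6 (1581 ops/s), Nimbus→Machine M2 (2144 ops/s), Delta→Machine M5 (1367 ops/s) — total 1939+1581+2144+1367 = 7031 ops/s.
Max-entry greedy (repeatedly take the single best remaining cell) gives 6828 ops/s, worse by 203.
Next-best assignment: Brightly→Machine M6, Quanta→Machine M4, Nimbus→Machine M2, Delta→Machine M5 = 6828 ops/s.
Checked against all permutations: 7031 ops/s is optimal.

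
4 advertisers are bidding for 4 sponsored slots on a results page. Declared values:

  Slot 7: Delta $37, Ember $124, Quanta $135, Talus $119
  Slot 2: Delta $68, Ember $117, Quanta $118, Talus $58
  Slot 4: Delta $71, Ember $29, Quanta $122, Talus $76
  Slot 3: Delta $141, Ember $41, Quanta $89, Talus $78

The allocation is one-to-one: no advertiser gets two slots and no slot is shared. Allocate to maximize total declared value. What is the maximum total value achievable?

Maximum total: $499

Optimal: Delta→Slot 3 ($141), Ember→Slot 2 ($117), Quanta→Slot 4 ($122), Talus→Slot 7 ($119) — total 141+117+122+119 = $499.
Max-entry greedy (repeatedly take the single best remaining cell) gives $469, worse by 30.
Next-best assignment: Delta→Slot 3, Ember→Slot 2, Quanta→Slot 7, Talus→Slot 4 = $469.
Swapping Delta↔Talus (Delta→Slot 7 $37, Talus→Slot 3 $78) loses 145.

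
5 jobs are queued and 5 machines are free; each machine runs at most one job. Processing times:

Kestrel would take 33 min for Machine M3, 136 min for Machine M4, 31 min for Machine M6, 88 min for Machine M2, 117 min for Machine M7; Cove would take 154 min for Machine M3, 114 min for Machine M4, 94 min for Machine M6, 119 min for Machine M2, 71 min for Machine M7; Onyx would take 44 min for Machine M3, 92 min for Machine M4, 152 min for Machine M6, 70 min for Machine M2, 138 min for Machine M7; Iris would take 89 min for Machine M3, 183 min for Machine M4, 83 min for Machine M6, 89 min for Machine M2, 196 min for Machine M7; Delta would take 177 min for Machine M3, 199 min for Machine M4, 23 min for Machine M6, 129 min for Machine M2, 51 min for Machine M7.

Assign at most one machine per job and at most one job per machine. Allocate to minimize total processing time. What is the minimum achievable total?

Optimal: Kestrel→Machine M3 (33 min), Cove→Machine M7 (71 min), Onyx→Machine M4 (92 min), Iris→Machine M2 (89 min), Delta→Machine M6 (23 min) — total 33+71+92+89+23 = 308 min.
Row-greedy (each job in turn takes its cheapest remaining machine) gives 434 min, worse by 126.
Swapping Iris↔Delta (Iris→Machine M6 83 min, Delta→Machine M2 129 min) adds 100.
Every other assignment is strictly worse.

Minimum total: 308 min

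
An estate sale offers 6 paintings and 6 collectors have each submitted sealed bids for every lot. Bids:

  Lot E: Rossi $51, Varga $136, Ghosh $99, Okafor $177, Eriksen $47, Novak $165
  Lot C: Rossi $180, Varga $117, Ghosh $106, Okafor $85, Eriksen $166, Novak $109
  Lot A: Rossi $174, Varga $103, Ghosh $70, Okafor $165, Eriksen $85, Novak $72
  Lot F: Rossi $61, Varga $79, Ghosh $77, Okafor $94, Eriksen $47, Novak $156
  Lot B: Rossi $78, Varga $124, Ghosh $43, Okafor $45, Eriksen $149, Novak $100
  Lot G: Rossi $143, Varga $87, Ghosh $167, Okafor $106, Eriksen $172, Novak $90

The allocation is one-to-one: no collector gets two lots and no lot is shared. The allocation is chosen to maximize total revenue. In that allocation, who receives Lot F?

Novak receives Lot F.

Optimal: Rossi→Lot A ($174), Varga→Lot B ($124), Ghosh→Lot G ($167), Okafor→Lot E ($177), Eriksen→Lot C ($166), Novak→Lot F ($156) — total 174+124+167+177+166+156 = $964.
Row-greedy (each collector in turn takes its best remaining lot) gives $953, worse by 11.
Next-best assignment: Rossi→Lot C, Varga→Lot E, Ghosh→Lot G, Okafor→Lot A, Eriksen→Lot B, Novak→Lot F = $953.
Novak's own top lot is Lot E ($165), but forcing Novak→Lot E and reassigning the rest optimally gives only $905 — worse by 59.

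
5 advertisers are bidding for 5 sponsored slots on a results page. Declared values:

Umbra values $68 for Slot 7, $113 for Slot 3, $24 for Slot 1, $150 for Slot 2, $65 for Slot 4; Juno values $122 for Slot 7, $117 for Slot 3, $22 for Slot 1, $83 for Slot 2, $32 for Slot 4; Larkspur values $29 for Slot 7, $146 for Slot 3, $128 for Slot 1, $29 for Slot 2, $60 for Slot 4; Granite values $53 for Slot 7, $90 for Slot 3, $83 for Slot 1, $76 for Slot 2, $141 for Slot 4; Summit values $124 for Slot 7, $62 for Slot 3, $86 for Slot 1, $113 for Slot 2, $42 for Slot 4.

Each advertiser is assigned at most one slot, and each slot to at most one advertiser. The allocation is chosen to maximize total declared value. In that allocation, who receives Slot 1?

Larkspur receives Slot 1.

Optimal: Umbra→Slot 2 ($150), Juno→Slot 3 ($117), Larkspur→Slot 1 ($128), Granite→Slot 4 ($141), Summit→Slot 7 ($124) — total 150+117+128+141+124 = $660.
Max-entry greedy (repeatedly take the single best remaining cell) gives $583, worse by 77.
Next-best assignment: Umbra→Slot 2, Juno→Slot 7, Larkspur→Slot 3, Granite→Slot 4, Summit→Slot 1 = $645.
Swapping Summit↔Larkspur (Summit→Slot 1 $86, Larkspur→Slot 7 $29) loses 137.
Larkspur's own top slot is Slot 3 ($146), but forcing Larkspur→Slot 3 and reassigning the rest optimally gives only $645 — worse by 15.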